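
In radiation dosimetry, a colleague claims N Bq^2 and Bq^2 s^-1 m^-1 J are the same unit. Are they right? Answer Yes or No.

Left side:
  N = kg·m/s² = kg·m·s⁻² (force = mass × acceleration).
  Bq = 1/s = s⁻¹ (activity is decays per second).
  So Bq² = s⁻².
  Combining: N·Bq² = (kg·m·s⁻²) · s⁻² = kg·m·s⁻⁴.
Right side:
  Bq = s⁻¹.
  So Bq² = s⁻².
  J = kg·m²·s⁻².
  Combining: Bq²·s⁻¹·m⁻¹·J = s⁻² · s⁻¹ · m⁻¹ · (kg·m²·s⁻²) = kg·m·s⁻⁵.
Left is kg·m·s⁻⁴; right is kg·m·s⁻⁵ — different.

No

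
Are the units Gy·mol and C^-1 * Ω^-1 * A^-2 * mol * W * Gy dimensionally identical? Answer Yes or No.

Left side:
  Gy = J/kg (absorbed dose = energy per mass),
      = m²·s⁻².
  Combining: Gy·mol = (m²·s⁻²) · mol = m²·s⁻²·mol.
Right side:
  C = A·s = s·A (charge = current × time).
  So C⁻¹ = s⁻¹·A⁻¹.
  Ω = V/A (resistance = voltage per current),
      = kg·m²·s⁻³·A⁻².
  So Ω⁻¹ = kg⁻¹·m⁻²·s³·A².
  W = J/s (power = energy per time),
      = kg·m²·s⁻³.
  Gy = J/kg (absorbed dose = energy per mass),
      = m²·s⁻².
  Combining: C⁻¹·Ω⁻¹·A⁻²·mol·W·Gy = (s⁻¹·A⁻¹) · (kg⁻¹·m⁻²·s³·A²) · A⁻² · mol · (kg·m²·s⁻³) · (m²·s⁻²) = m²·s⁻³·A⁻¹·mol.
Left is m²·s⁻²·mol; right is m²·s⁻³·A⁻¹·mol — different.

No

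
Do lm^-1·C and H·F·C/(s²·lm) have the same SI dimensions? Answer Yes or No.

Yes

Left side:
  lm = cd.
  So lm⁻¹ = cd⁻¹.
  C = s·A.
  Combining: lm⁻¹·C = cd⁻¹ · (s·A) = s·A·cd⁻¹.
Right side:
  H = kg·m²·s⁻²·A⁻².
  lm = cd.
  So lm⁻¹ = cd⁻¹.
  F = kg⁻¹·m⁻²·s⁴·A².
  C = s·A.
  Combining: s⁻²·H·lm⁻¹·F·C = s⁻² · (kg·m²·s⁻²·A⁻²) · cd⁻¹ · (kg⁻¹·m⁻²·s⁴·A²) · (s·A) = s·A·cd⁻¹.
Both reduce to s·A·cd⁻¹.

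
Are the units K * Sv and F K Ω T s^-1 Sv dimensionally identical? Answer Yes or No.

Left side:
  Sv = m²·s⁻².
  Combining: K·Sv = K · (m²·s⁻²) = m²·s⁻²·K.
Right side:
  F = C/V (capacitance = charge per voltage),
      = A·s/(kg·m²·s⁻³·A⁻¹) (substituting C and V),
      = kg⁻¹·m⁻²·s⁴·A².
  Ω = V/A (resistance = voltage per current),
      = kg·m²·s⁻³·A⁻².
  T = Wb/m² (flux density = flux per area),
      = kg·s⁻²·A⁻¹.
  Sv = J/kg (equivalent dose = energy per mass),
      = m²·s⁻².
  Combining: F·K·Ω·T·s⁻¹·Sv = (kg⁻¹·m⁻²·s⁴·A²) · K · (kg·m²·s⁻³·A⁻²) · (kg·s⁻²·A⁻¹) · s⁻¹ · (m²·s⁻²) = kg·m²·s⁻⁴·A⁻¹·K.
Left is m²·s⁻²·K; right is kg·m²·s⁻⁴·A⁻¹·K — different.

No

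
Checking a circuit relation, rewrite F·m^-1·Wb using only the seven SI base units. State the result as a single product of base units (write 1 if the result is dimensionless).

m⁻¹·s²·A

F = kg⁻¹·m⁻²·s⁴·A².
Wb = kg·m²·s⁻²·A⁻¹.
Combining: F·m⁻¹·Wb = (kg⁻¹·m⁻²·s⁴·A²) · m⁻¹ · (kg·m²·s⁻²·A⁻¹) = m⁻¹·s²·A.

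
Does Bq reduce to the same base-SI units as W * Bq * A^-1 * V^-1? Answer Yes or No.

Yes

Left side:
  Bq = s⁻¹.
Right side:
  W = J/s (power = energy per time),
      = kg·m²·s⁻³.
  Bq = 1/s = s⁻¹ (activity is decays per second).
  V = W/A (potential = power per current),
      = kg·m²·s⁻³·A⁻¹.
  So V⁻¹ = kg⁻¹·m⁻²·s³·A.
  Combining: W·Bq·A⁻¹·V⁻¹ = (kg·m²·s⁻³) · s⁻¹ · A⁻¹ · (kg⁻¹·m⁻²·s³·A) = s⁻¹.
Both reduce to s⁻¹.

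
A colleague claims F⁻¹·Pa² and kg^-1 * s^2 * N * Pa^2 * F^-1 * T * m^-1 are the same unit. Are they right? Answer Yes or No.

Left side:
  F = kg⁻¹·m⁻²·s⁴·A².
  So F⁻¹ = kg·m²·s⁻⁴·A⁻².
  Pa = kg·m⁻¹·s⁻².
  So Pa² = kg²·m⁻²·s⁻⁴.
  Combining: F⁻¹·Pa² = (kg·m²·s⁻⁴·A⁻²) · (kg²·m⁻²·s⁻⁴) = kg³·s⁻⁸·A⁻².
Right side:
  N = kg·m/s² = kg·m·s⁻² (force = mass × acceleration).
  Pa = N/m² (pressure = force per area),
      = kg·m⁻¹·s⁻².
  So Pa² = kg²·m⁻²·s⁻⁴.
  F = C/V (capacitance = charge per voltage),
      = A·s/(kg·m²·s⁻³·A⁻¹) (substituting C and V),
      = kg⁻¹·m⁻²·s⁴·A².
  So F⁻¹ = kg·m²·s⁻⁴·A⁻².
  T = Wb/m² (flux density = flux per area),
      = kg·s⁻²·A⁻¹.
  Combining: kg⁻¹·s²·N·Pa²·F⁻¹·T·m⁻¹ = kg⁻¹ · s² · (kg·m·s⁻²) · (kg²·m⁻²·s⁻⁴) · (kg·m²·s⁻⁴·A⁻²) · (kg·s⁻²·A⁻¹) · m⁻¹ = kg⁴·s⁻¹⁰·A⁻³.
Left is kg³·s⁻⁸·A⁻²; right is kg⁴·s⁻¹⁰·A⁻³ — different.

No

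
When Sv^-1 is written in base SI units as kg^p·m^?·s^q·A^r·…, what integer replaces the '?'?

Sv = m²·s⁻².
So Sv⁻¹ = m⁻²·s².
The exponent of m is -2.

-2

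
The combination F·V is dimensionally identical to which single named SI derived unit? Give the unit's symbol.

C

F = kg⁻¹·m⁻²·s⁴·A².
V = kg·m²·s⁻³·A⁻¹.
Combining: F·V = (kg⁻¹·m⁻²·s⁴·A²) · (kg·m²·s⁻³·A⁻¹) = s·A.
s·A is the base-SI form of the coulomb.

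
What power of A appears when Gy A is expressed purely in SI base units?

Gy = J/kg (absorbed dose = energy per mass),
    = m²·s⁻².
Combining: Gy·A = (m²·s⁻²) · A = m²·s⁻²·A.
The exponent of A is 1.

1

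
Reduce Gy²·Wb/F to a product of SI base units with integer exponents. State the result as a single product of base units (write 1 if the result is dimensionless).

kg²·m⁸·s⁻¹⁰·A⁻³

Gy = J/kg (absorbed dose = energy per mass),
    = m²·s⁻².
So Gy² = m⁴·s⁻⁴.
Wb = V·s (flux: a volt is a weber per second),
    = kg·m²·s⁻²·A⁻¹.
F = C/V (capacitance = charge per voltage),
    = A·s/(kg·m²·s⁻³·A⁻¹) (substituting C and V),
    = kg⁻¹·m⁻²·s⁴·A².
So F⁻¹ = kg·m²·s⁻⁴·A⁻².
Combining: Gy²·Wb·F⁻¹ = (m⁴·s⁻⁴) · (kg·m²·s⁻²·A⁻¹) · (kg·m²·s⁻⁴·A⁻²) = kg²·m⁸·s⁻¹⁰·A⁻³.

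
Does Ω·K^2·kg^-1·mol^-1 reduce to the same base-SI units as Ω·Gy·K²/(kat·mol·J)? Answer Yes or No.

Left side:
  Ω = V/A (resistance = voltage per current),
      = kg·m²·s⁻³·A⁻².
  Combining: Ω·K²·kg⁻¹·mol⁻¹ = (kg·m²·s⁻³·A⁻²) · K² · kg⁻¹ · mol⁻¹ = m²·s⁻³·A⁻²·K²·mol⁻¹.
Right side:
  Ω = kg·m²·s⁻³·A⁻².
  Gy = m²·s⁻².
  kat = s⁻¹·mol.
  So kat⁻¹ = s·mol⁻¹.
  J = kg·m²·s⁻².
  So J⁻¹ = kg⁻¹·m⁻²·s².
  Combining: Ω·Gy·kat⁻¹·mol⁻¹·J⁻¹·K² = (kg·m²·s⁻³·A⁻²) · (m²·s⁻²) · (s·mol⁻¹) · mol⁻¹ · (kg⁻¹·m⁻²·s²) · K² = m²·s⁻²·A⁻²·K²·mol⁻².
Left is m²·s⁻³·A⁻²·K²·mol⁻¹; right is m²·s⁻²·A⁻²·K²·mol⁻² — different.

No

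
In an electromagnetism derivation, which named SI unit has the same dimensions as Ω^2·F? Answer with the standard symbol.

Ω = V/A (resistance = voltage per current),
    = kg·m²·s⁻³·A⁻².
So Ω² = kg²·m⁴·s⁻⁶·A⁻⁴.
F = C/V (capacitance = charge per voltage),
    = A·s/(kg·m²·s⁻³·A⁻¹) (substituting C and V),
    = kg⁻¹·m⁻²·s⁴·A².
Combining: Ω²·F = (kg²·m⁴·s⁻⁶·A⁻⁴) · (kg⁻¹·m⁻²·s⁴·A²) = kg·m²·s⁻²·A⁻².
kg·m²·s⁻²·A⁻² is the base-SI form of the henry.

H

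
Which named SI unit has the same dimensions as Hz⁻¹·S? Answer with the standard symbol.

F

Hz = 1/s = s⁻¹ (frequency is cycles per second).
So Hz⁻¹ = s.
S = 1/Ω (conductance is reciprocal resistance),
    = kg⁻¹·m⁻²·s³·A².
Combining: Hz⁻¹·S = s · (kg⁻¹·m⁻²·s³·A²) = kg⁻¹·m⁻²·s⁴·A².
kg⁻¹·m⁻²·s⁴·A² is the base-SI form of the farad.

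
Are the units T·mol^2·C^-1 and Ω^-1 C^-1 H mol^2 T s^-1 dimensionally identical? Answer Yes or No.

Left side:
  T = kg·s⁻²·A⁻¹.
  C = s·A.
  So C⁻¹ = s⁻¹·A⁻¹.
  Combining: T·mol²·C⁻¹ = (kg·s⁻²·A⁻¹) · mol² · (s⁻¹·A⁻¹) = kg·s⁻³·A⁻²·mol².
Right side:
  Ω = V/A (resistance = voltage per current),
      = kg·m²·s⁻³·A⁻².
  So Ω⁻¹ = kg⁻¹·m⁻²·s³·A².
  C = A·s = s·A (charge = current × time).
  So C⁻¹ = s⁻¹·A⁻¹.
  H = Wb/A (inductance = flux per current),
      = kg·m²·s⁻²·A⁻².
  T = Wb/m² (flux density = flux per area),
      = kg·s⁻²·A⁻¹.
  Combining: Ω⁻¹·C⁻¹·H·mol²·T·s⁻¹ = (kg⁻¹·m⁻²·s³·A²) · (s⁻¹·A⁻¹) · (kg·m²·s⁻²·A⁻²) · mol² · (kg·s⁻²·A⁻¹) · s⁻¹ = kg·s⁻³·A⁻²·mol².
Both reduce to kg·s⁻³·A⁻²·mol².

Yes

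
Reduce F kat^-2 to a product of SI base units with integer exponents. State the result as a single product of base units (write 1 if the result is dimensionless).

kg⁻¹·m⁻²·s⁶·A²·mol⁻²

F = kg⁻¹·m⁻²·s⁴·A².
kat = s⁻¹·mol.
So kat⁻² = s²·mol⁻².
Combining: F·kat⁻² = (kg⁻¹·m⁻²·s⁴·A²) · (s²·mol⁻²) = kg⁻¹·m⁻²·s⁶·A²·mol⁻².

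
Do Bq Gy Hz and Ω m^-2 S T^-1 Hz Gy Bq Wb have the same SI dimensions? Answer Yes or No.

Yes

Left side:
  Bq = s⁻¹.
  Gy = m²·s⁻².
  Hz = s⁻¹.
  Combining: Bq·Gy·Hz = s⁻¹ · (m²·s⁻²) · s⁻¹ = m²·s⁻⁴.
Right side:
  Ω = V/A (resistance = voltage per current),
      = kg·m²·s⁻³·A⁻².
  S = 1/Ω (conductance is reciprocal resistance),
      = kg⁻¹·m⁻²·s³·A².
  T = Wb/m² (flux density = flux per area),
      = kg·s⁻²·A⁻¹.
  So T⁻¹ = kg⁻¹·s²·A.
  Hz = 1/s = s⁻¹ (frequency is cycles per second).
  Gy = J/kg (absorbed dose = energy per mass),
      = m²·s⁻².
  Bq = 1/s = s⁻¹ (activity is decays per second).
  Wb = V·s (flux: a volt is a weber per second),
      = kg·m²·s⁻²·A⁻¹.
  Combining: Ω·m⁻²·S·T⁻¹·Hz·Gy·Bq·Wb = (kg·m²·s⁻³·A⁻²) · m⁻² · (kg⁻¹·m⁻²·s³·A²) · (kg⁻¹·s²·A) · s⁻¹ · (m²·s⁻²) · s⁻¹ · (kg·m²·s⁻²·A⁻¹) = m²·s⁻⁴.
Both reduce to m²·s⁻⁴.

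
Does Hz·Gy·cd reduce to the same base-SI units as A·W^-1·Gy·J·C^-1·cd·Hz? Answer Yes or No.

Yes

Left side:
  Hz = s⁻¹.
  Gy = m²·s⁻².
  Combining: Hz·Gy·cd = s⁻¹ · (m²·s⁻²) · cd = m²·s⁻³·cd.
Right side:
  W = J/s (power = energy per time),
      = kg·m²·s⁻³.
  So W⁻¹ = kg⁻¹·m⁻²·s³.
  Gy = J/kg (absorbed dose = energy per mass),
      = m²·s⁻².
  J = N·m (work = force × distance),
      = kg·m²·s⁻².
  C = A·s = s·A (charge = current × time).
  So C⁻¹ = s⁻¹·A⁻¹.
  Hz = 1/s = s⁻¹ (frequency is cycles per second).
  Combining: A·W⁻¹·Gy·J·C⁻¹·cd·Hz = A · (kg⁻¹·m⁻²·s³) · (m²·s⁻²) · (kg·m²·s⁻²) · (s⁻¹·A⁻¹) · cd · s⁻¹ = m²·s⁻³·cd.
Both reduce to m²·s⁻³·cd.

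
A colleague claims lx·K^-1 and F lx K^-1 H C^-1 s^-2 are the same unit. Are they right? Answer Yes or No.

No

Left side:
  lx = lm/m² (illuminance = luminous flux per area),
      = m⁻²·cd.
  Combining: lx·K⁻¹ = (m⁻²·cd) · K⁻¹ = m⁻²·K⁻¹·cd.
Right side:
  F = C/V (capacitance = charge per voltage),
      = A·s/(kg·m²·s⁻³·A⁻¹) (substituting C and V),
      = kg⁻¹·m⁻²·s⁴·A².
  lx = lm/m² (illuminance = luminous flux per area),
      = m⁻²·cd.
  H = Wb/A (inductance = flux per current),
      = kg·m²·s⁻²·A⁻².
  C = A·s = s·A (charge = current × time).
  So C⁻¹ = s⁻¹·A⁻¹.
  Combining: F·lx·K⁻¹·H·C⁻¹·s⁻² = (kg⁻¹·m⁻²·s⁴·A²) · (m⁻²·cd) · K⁻¹ · (kg·m²·s⁻²·A⁻²) · (s⁻¹·A⁻¹) · s⁻² = m⁻²·s⁻¹·A⁻¹·K⁻¹·cd.
Left is m⁻²·K⁻¹·cd; right is m⁻²·s⁻¹·A⁻¹·K⁻¹·cd — different.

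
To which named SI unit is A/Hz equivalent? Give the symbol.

Hz = s⁻¹.
So Hz⁻¹ = s.
Combining: Hz⁻¹·A = s · A = s·A.
s·A is the base-SI form of the coulomb.

C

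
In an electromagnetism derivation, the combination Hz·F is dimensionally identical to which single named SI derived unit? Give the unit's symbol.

Hz = 1/s = s⁻¹ (frequency is cycles per second).
F = C/V (capacitance = charge per voltage),
    = A·s/(kg·m²·s⁻³·A⁻¹) (substituting C and V),
    = kg⁻¹·m⁻²·s⁴·A².
Combining: Hz·F = s⁻¹ · (kg⁻¹·m⁻²·s⁴·A²) = kg⁻¹·m⁻²·s³·A².
kg⁻¹·m⁻²·s³·A² is the base-SI form of the siemens.

S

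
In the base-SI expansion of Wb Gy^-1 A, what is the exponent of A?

0

Wb = V·s (flux: a volt is a weber per second),
    = kg·m²·s⁻²·A⁻¹.
Gy = J/kg (absorbed dose = energy per mass),
    = m²·s⁻².
So Gy⁻¹ = m⁻²·s².
Combining: Wb·Gy⁻¹·A = (kg·m²·s⁻²·A⁻¹) · (m⁻²·s²) · A = kg.
The exponent of A is 0.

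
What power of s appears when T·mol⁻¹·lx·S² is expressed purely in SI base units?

T = Wb/m² (flux density = flux per area),
    = kg·s⁻²·A⁻¹.
lx = lm/m² (illuminance = luminous flux per area),
    = m⁻²·cd.
S = 1/Ω (conductance is reciprocal resistance),
    = kg⁻¹·m⁻²·s³·A².
So S² = kg⁻²·m⁻⁴·s⁶·A⁴.
Combining: T·mol⁻¹·lx·S² = (kg·s⁻²·A⁻¹) · mol⁻¹ · (m⁻²·cd) · (kg⁻²·m⁻⁴·s⁶·A⁴) = kg⁻¹·m⁻⁶·s⁴·A³·mol⁻¹·cd.
The exponent of s is 4.

4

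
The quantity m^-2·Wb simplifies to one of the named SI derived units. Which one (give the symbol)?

T

Wb = kg·m²·s⁻²·A⁻¹.
Combining: m⁻²·Wb = m⁻² · (kg·m²·s⁻²·A⁻¹) = kg·s⁻²·A⁻¹.
kg·s⁻²·A⁻¹ is the base-SI form of the tesla.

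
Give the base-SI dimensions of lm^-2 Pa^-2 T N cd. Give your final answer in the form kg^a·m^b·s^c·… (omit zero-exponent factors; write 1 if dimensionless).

m³·A⁻¹·cd⁻¹

lm = cd·sr = cd (luminous flux; sr is dimensionless).
So lm⁻² = cd⁻².
Pa = N/m² (pressure = force per area),
    = kg·m⁻¹·s⁻².
So Pa⁻² = kg⁻²·m²·s⁴.
T = Wb/m² (flux density = flux per area),
    = kg·s⁻²·A⁻¹.
N = kg·m/s² = kg·m·s⁻² (force = mass × acceleration).
Combining: lm⁻²·Pa⁻²·T·N·cd = cd⁻² · (kg⁻²·m²·s⁴) · (kg·s⁻²·A⁻¹) · (kg·m·s⁻²) · cd = m³·A⁻¹·cd⁻¹.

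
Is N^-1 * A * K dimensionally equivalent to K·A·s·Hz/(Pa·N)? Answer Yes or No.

Left side:
  N = kg·m·s⁻².
  So N⁻¹ = kg⁻¹·m⁻¹·s².
  Combining: N⁻¹·A·K = (kg⁻¹·m⁻¹·s²) · A · K = kg⁻¹·m⁻¹·s²·A·K.
Right side:
  Pa = N/m² (pressure = force per area),
      = kg·m⁻¹·s⁻².
  So Pa⁻¹ = kg⁻¹·m·s².
  Hz = 1/s = s⁻¹ (frequency is cycles per second).
  N = kg·m/s² = kg·m·s⁻² (force = mass × acceleration).
  So N⁻¹ = kg⁻¹·m⁻¹·s².
  Combining: K·A·Pa⁻¹·s·Hz·N⁻¹ = K · A · (kg⁻¹·m·s²) · s · s⁻¹ · (kg⁻¹·m⁻¹·s²) = kg⁻²·s⁴·A·K.
Left is kg⁻¹·m⁻¹·s²·A·K; right is kg⁻²·s⁴·A·K — different.

No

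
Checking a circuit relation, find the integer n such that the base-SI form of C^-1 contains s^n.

C = s·A.
So C⁻¹ = s⁻¹·A⁻¹.
The exponent of s is -1.

-1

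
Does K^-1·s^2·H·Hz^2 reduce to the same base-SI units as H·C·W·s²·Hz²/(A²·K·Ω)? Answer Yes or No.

Left side:
  H = Wb/A (inductance = flux per current),
      = kg·m²·s⁻²·A⁻².
  Hz = 1/s = s⁻¹ (frequency is cycles per second).
  So Hz² = s⁻².
  Combining: K⁻¹·s²·H·Hz² = K⁻¹ · s² · (kg·m²·s⁻²·A⁻²) · s⁻² = kg·m²·s⁻²·A⁻²·K⁻¹.
Right side:
  H = kg·m²·s⁻²·A⁻².
  Ω = kg·m²·s⁻³·A⁻².
  So Ω⁻¹ = kg⁻¹·m⁻²·s³·A².
  C = s·A.
  W = kg·m²·s⁻³.
  Hz = s⁻¹.
  So Hz² = s⁻².
  Combining: A⁻²·H·K⁻¹·Ω⁻¹·C·W·s²·Hz² = A⁻² · (kg·m²·s⁻²·A⁻²) · K⁻¹ · (kg⁻¹·m⁻²·s³·A²) · (s·A) · (kg·m²·s⁻³) · s² · s⁻² = kg·m²·s⁻¹·A⁻¹·K⁻¹.
Left is kg·m²·s⁻²·A⁻²·K⁻¹; right is kg·m²·s⁻¹·A⁻¹·K⁻¹ — different.

No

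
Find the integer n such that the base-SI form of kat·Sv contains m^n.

kat = mol/s = s⁻¹·mol (catalytic activity).
Sv = J/kg (equivalent dose = energy per mass),
    = m²·s⁻².
Combining: kat·Sv = (s⁻¹·mol) · (m²·s⁻²) = m²·s⁻³·mol.
The exponent of m is 2.

2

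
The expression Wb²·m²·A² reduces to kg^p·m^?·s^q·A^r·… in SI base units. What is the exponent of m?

6

Wb = kg·m²·s⁻²·A⁻¹.
So Wb² = kg²·m⁴·s⁻⁴·A⁻².
Combining: Wb²·m²·A² = (kg²·m⁴·s⁻⁴·A⁻²) · m² · A² = kg²·m⁶·s⁻⁴.
The exponent of m is 6.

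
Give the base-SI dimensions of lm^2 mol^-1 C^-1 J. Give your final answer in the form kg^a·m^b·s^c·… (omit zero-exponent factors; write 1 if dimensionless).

lm = cd.
So lm² = cd².
C = s·A.
So C⁻¹ = s⁻¹·A⁻¹.
J = kg·m²·s⁻².
Combining: lm²·mol⁻¹·C⁻¹·J = cd² · mol⁻¹ · (s⁻¹·A⁻¹) · (kg·m²·s⁻²) = kg·m²·s⁻³·A⁻¹·mol⁻¹·cd².

kg·m²·s⁻³·A⁻¹·mol⁻¹·cd²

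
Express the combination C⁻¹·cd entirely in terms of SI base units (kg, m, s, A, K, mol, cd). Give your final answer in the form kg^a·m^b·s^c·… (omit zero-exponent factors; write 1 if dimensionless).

C = s·A.
So C⁻¹ = s⁻¹·A⁻¹.
Combining: C⁻¹·cd = (s⁻¹·A⁻¹) · cd = s⁻¹·A⁻¹·cd.

s⁻¹·A⁻¹·cd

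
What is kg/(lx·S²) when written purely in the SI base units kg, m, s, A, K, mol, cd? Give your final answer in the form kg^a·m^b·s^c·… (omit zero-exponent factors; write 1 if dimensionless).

lx = lm/m² (illuminance = luminous flux per area),
    = m⁻²·cd.
So lx⁻¹ = m²·cd⁻¹.
S = 1/Ω (conductance is reciprocal resistance),
    = kg⁻¹·m⁻²·s³·A².
So S⁻² = kg²·m⁴·s⁻⁶·A⁻⁴.
Combining: kg·lx⁻¹·S⁻² = kg · (m²·cd⁻¹) · (kg²·m⁴·s⁻⁶·A⁻⁴) = kg³·m⁶·s⁻⁶·A⁻⁴·cd⁻¹.

kg³·m⁶·s⁻⁶·A⁻⁴·cd⁻¹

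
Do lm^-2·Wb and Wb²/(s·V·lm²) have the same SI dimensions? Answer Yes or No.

Yes

Left side:
  lm = cd.
  So lm⁻² = cd⁻².
  Wb = kg·m²·s⁻²·A⁻¹.
  Combining: lm⁻²·Wb = cd⁻² · (kg·m²·s⁻²·A⁻¹) = kg·m²·s⁻²·A⁻¹·cd⁻².
Right side:
  V = kg·m²·s⁻³·A⁻¹.
  So V⁻¹ = kg⁻¹·m⁻²·s³·A.
  lm = cd.
  So lm⁻² = cd⁻².
  Wb = kg·m²·s⁻²·A⁻¹.
  So Wb² = kg²·m⁴·s⁻⁴·A⁻².
  Combining: s⁻¹·V⁻¹·lm⁻²·Wb² = s⁻¹ · (kg⁻¹·m⁻²·s³·A) · cd⁻² · (kg²·m⁴·s⁻⁴·A⁻²) = kg·m²·s⁻²·A⁻¹·cd⁻².
Both reduce to kg·m²·s⁻²·A⁻¹·cd⁻².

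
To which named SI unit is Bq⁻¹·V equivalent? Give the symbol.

Bq = 1/s = s⁻¹ (activity is decays per second).
So Bq⁻¹ = s.
V = W/A (potential = power per current),
    = kg·m²·s⁻³·A⁻¹.
Combining: Bq⁻¹·V = s · (kg·m²·s⁻³·A⁻¹) = kg·m²·s⁻²·A⁻¹.
kg·m²·s⁻²·A⁻¹ is the base-SI form of the weber.

Wb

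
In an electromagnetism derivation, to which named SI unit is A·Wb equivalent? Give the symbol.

J

Wb = V·s (flux: a volt is a weber per second),
    = kg·m²·s⁻²·A⁻¹.
Combining: A·Wb = A · (kg·m²·s⁻²·A⁻¹) = kg·m²·s⁻².
kg·m²·s⁻² is the base-SI form of the joule.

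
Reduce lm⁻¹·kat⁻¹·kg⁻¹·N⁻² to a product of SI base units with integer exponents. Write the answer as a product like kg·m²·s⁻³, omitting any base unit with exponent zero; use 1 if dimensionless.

lm = cd·sr = cd (luminous flux; sr is dimensionless).
So lm⁻¹ = cd⁻¹.
kat = mol/s = s⁻¹·mol (catalytic activity).
So kat⁻¹ = s·mol⁻¹.
N = kg·m/s² = kg·m·s⁻² (force = mass × acceleration).
So N⁻² = kg⁻²·m⁻²·s⁴.
Combining: lm⁻¹·kat⁻¹·kg⁻¹·N⁻² = cd⁻¹ · (s·mol⁻¹) · kg⁻¹ · (kg⁻²·m⁻²·s⁴) = kg⁻³·m⁻²·s⁵·mol⁻¹·cd⁻¹.

kg⁻³·m⁻²·s⁵·mol⁻¹·cd⁻¹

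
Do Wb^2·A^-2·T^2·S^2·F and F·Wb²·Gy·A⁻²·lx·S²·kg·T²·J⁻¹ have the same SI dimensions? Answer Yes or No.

Left side:
  Wb = V·s (flux: a volt is a weber per second),
      = kg·m²·s⁻²·A⁻¹.
  So Wb² = kg²·m⁴·s⁻⁴·A⁻².
  T = Wb/m² (flux density = flux per area),
      = kg·s⁻²·A⁻¹.
  So T² = kg²·s⁻⁴·A⁻².
  S = 1/Ω (conductance is reciprocal resistance),
      = kg⁻¹·m⁻²·s³·A².
  So S² = kg⁻²·m⁻⁴·s⁶·A⁴.
  F = C/V (capacitance = charge per voltage),
      = A·s/(kg·m²·s⁻³·A⁻¹) (substituting C and V),
      = kg⁻¹·m⁻²·s⁴·A².
  Combining: Wb²·A⁻²·T²·S²·F = (kg²·m⁴·s⁻⁴·A⁻²) · A⁻² · (kg²·s⁻⁴·A⁻²) · (kg⁻²·m⁻⁴·s⁶·A⁴) · (kg⁻¹·m⁻²·s⁴·A²) = kg·m⁻²·s².
Right side:
  F = C/V (capacitance = charge per voltage),
      = A·s/(kg·m²·s⁻³·A⁻¹) (substituting C and V),
      = kg⁻¹·m⁻²·s⁴·A².
  Wb = V·s (flux: a volt is a weber per second),
      = kg·m²·s⁻²·A⁻¹.
  So Wb² = kg²·m⁴·s⁻⁴·A⁻².
  Gy = J/kg (absorbed dose = energy per mass),
      = m²·s⁻².
  lx = lm/m² (illuminance = luminous flux per area),
      = m⁻²·cd.
  S = 1/Ω (conductance is reciprocal resistance),
      = kg⁻¹·m⁻²·s³·A².
  So S² = kg⁻²·m⁻⁴·s⁶·A⁴.
  T = Wb/m² (flux density = flux per area),
      = kg·s⁻²·A⁻¹.
  So T² = kg²·s⁻⁴·A⁻².
  J = N·m (work = force × distance),
      = kg·m²·s⁻².
  So J⁻¹ = kg⁻¹·m⁻²·s².
  Combining: F·Wb²·Gy·A⁻²·lx·S²·kg·T²·J⁻¹ = (kg⁻¹·m⁻²·s⁴·A²) · (kg²·m⁴·s⁻⁴·A⁻²) · (m²·s⁻²) · A⁻² · (m⁻²·cd) · (kg⁻²·m⁻⁴·s⁶·A⁴) · kg · (kg²·s⁻⁴·A⁻²) · (kg⁻¹·m⁻²·s²) = kg·m⁻⁴·s²·cd.
Left is kg·m⁻²·s²; right is kg·m⁻⁴·s²·cd — different.

No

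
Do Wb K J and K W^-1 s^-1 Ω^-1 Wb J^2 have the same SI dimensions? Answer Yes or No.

Left side:
  Wb = kg·m²·s⁻²·A⁻¹.
  J = kg·m²·s⁻².
  Combining: Wb·K·J = (kg·m²·s⁻²·A⁻¹) · K · (kg·m²·s⁻²) = kg²·m⁴·s⁻⁴·A⁻¹·K.
Right side:
  W = J/s (power = energy per time),
      = kg·m²·s⁻³.
  So W⁻¹ = kg⁻¹·m⁻²·s³.
  Ω = V/A (resistance = voltage per current),
      = kg·m²·s⁻³·A⁻².
  So Ω⁻¹ = kg⁻¹·m⁻²·s³·A².
  Wb = V·s (flux: a volt is a weber per second),
      = kg·m²·s⁻²·A⁻¹.
  J = N·m (work = force × distance),
      = kg·m²·s⁻².
  So J² = kg²·m⁴·s⁻⁴.
  Combining: K·W⁻¹·s⁻¹·Ω⁻¹·Wb·J² = K · (kg⁻¹·m⁻²·s³) · s⁻¹ · (kg⁻¹·m⁻²·s³·A²) · (kg·m²·s⁻²·A⁻¹) · (kg²·m⁴·s⁻⁴) = kg·m²·s⁻¹·A·K.
Left is kg²·m⁴·s⁻⁴·A⁻¹·K; right is kg·m²·s⁻¹·A·K — different.

No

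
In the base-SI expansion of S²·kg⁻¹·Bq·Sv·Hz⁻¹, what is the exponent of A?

S = 1/Ω (conductance is reciprocal resistance),
    = kg⁻¹·m⁻²·s³·A².
So S² = kg⁻²·m⁻⁴·s⁶·A⁴.
Bq = 1/s = s⁻¹ (activity is decays per second).
Sv = J/kg (equivalent dose = energy per mass),
    = m²·s⁻².
Hz = 1/s = s⁻¹ (frequency is cycles per second).
So Hz⁻¹ = s.
Combining: S²·kg⁻¹·Bq·Sv·Hz⁻¹ = (kg⁻²·m⁻⁴·s⁶·A⁴) · kg⁻¹ · s⁻¹ · (m²·s⁻²) · s = kg⁻³·m⁻²·s⁴·A⁴.
The exponent of A is 4.

4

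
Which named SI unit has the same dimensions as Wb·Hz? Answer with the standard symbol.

V

Wb = kg·m²·s⁻²·A⁻¹.
Hz = s⁻¹.
Combining: Wb·Hz = (kg·m²·s⁻²·A⁻¹) · s⁻¹ = kg·m²·s⁻³·A⁻¹.
kg·m²·s⁻³·A⁻¹ is the base-SI form of the volt.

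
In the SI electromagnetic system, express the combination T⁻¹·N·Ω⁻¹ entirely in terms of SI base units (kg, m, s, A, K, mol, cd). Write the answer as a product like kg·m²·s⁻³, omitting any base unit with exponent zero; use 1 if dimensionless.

kg⁻¹·m⁻¹·s³·A³

T = kg·s⁻²·A⁻¹.
So T⁻¹ = kg⁻¹·s²·A.
N = kg·m·s⁻².
Ω = kg·m²·s⁻³·A⁻².
So Ω⁻¹ = kg⁻¹·m⁻²·s³·A².
Combining: T⁻¹·N·Ω⁻¹ = (kg⁻¹·s²·A) · (kg·m·s⁻²) · (kg⁻¹·m⁻²·s³·A²) = kg⁻¹·m⁻¹·s³·A³.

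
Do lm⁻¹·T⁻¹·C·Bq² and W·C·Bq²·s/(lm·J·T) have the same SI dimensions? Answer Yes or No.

Yes

Left side:
  lm = cd·sr = cd (luminous flux; sr is dimensionless).
  So lm⁻¹ = cd⁻¹.
  T = Wb/m² (flux density = flux per area),
      = kg·s⁻²·A⁻¹.
  So T⁻¹ = kg⁻¹·s²·A.
  C = A·s = s·A (charge = current × time).
  Bq = 1/s = s⁻¹ (activity is decays per second).
  So Bq² = s⁻².
  Combining: lm⁻¹·T⁻¹·C·Bq² = cd⁻¹ · (kg⁻¹·s²·A) · (s·A) · s⁻² = kg⁻¹·s·A²·cd⁻¹.
Right side:
  W = J/s (power = energy per time),
      = kg·m²·s⁻³.
  lm = cd·sr = cd (luminous flux; sr is dimensionless).
  So lm⁻¹ = cd⁻¹.
  C = A·s = s·A (charge = current × time).
  Bq = 1/s = s⁻¹ (activity is decays per second).
  So Bq² = s⁻².
  J = N·m (work = force × distance),
      = kg·m²·s⁻².
  So J⁻¹ = kg⁻¹·m⁻²·s².
  T = Wb/m² (flux density = flux per area),
      = kg·s⁻²·A⁻¹.
  So T⁻¹ = kg⁻¹·s²·A.
  Combining: W·lm⁻¹·C·Bq²·s·J⁻¹·T⁻¹ = (kg·m²·s⁻³) · cd⁻¹ · (s·A) · s⁻² · s · (kg⁻¹·m⁻²·s²) · (kg⁻¹·s²·A) = kg⁻¹·s·A²·cd⁻¹.
Both reduce to kg⁻¹·s·A²·cd⁻¹.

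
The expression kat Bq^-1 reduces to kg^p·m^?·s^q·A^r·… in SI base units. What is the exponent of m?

0

kat = mol/s = s⁻¹·mol (catalytic activity).
Bq = 1/s = s⁻¹ (activity is decays per second).
So Bq⁻¹ = s.
Combining: kat·Bq⁻¹ = (s⁻¹·mol) · s = mol.
The exponent of m is 0.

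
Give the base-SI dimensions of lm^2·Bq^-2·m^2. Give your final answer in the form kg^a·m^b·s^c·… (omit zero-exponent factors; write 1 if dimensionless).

m²·s²·cd²

lm = cd·sr = cd (luminous flux; sr is dimensionless).
So lm² = cd².
Bq = 1/s = s⁻¹ (activity is decays per second).
So Bq⁻² = s².
Combining: lm²·Bq⁻²·m² = cd² · s² · m² = m²·s²·cd².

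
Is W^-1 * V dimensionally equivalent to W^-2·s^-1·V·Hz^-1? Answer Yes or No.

No

Left side:
  W = J/s (power = energy per time),
      = kg·m²·s⁻³.
  So W⁻¹ = kg⁻¹·m⁻²·s³.
  V = W/A (potential = power per current),
      = kg·m²·s⁻³·A⁻¹.
  Combining: W⁻¹·V = (kg⁻¹·m⁻²·s³) · (kg·m²·s⁻³·A⁻¹) = A⁻¹.
Right side:
  W = J/s (power = energy per time),
      = kg·m²·s⁻³.
  So W⁻² = kg⁻²·m⁻⁴·s⁶.
  V = W/A (potential = power per current),
      = kg·m²·s⁻³·A⁻¹.
  Hz = 1/s = s⁻¹ (frequency is cycles per second).
  So Hz⁻¹ = s.
  Combining: W⁻²·s⁻¹·V·Hz⁻¹ = (kg⁻²·m⁻⁴·s⁶) · s⁻¹ · (kg·m²·s⁻³·A⁻¹) · s = kg⁻¹·m⁻²·s³·A⁻¹.
Left is A⁻¹; right is kg⁻¹·m⁻²·s³·A⁻¹ — different.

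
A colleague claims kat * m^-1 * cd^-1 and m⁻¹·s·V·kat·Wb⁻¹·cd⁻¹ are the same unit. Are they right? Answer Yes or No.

Yes

Left side:
  kat = mol/s = s⁻¹·mol (catalytic activity).
  Combining: kat·m⁻¹·cd⁻¹ = (s⁻¹·mol) · m⁻¹ · cd⁻¹ = m⁻¹·s⁻¹·mol·cd⁻¹.
Right side:
  V = W/A (potential = power per current),
      = kg·m²·s⁻³·A⁻¹.
  kat = mol/s = s⁻¹·mol (catalytic activity).
  Wb = V·s (flux: a volt is a weber per second),
      = kg·m²·s⁻²·A⁻¹.
  So Wb⁻¹ = kg⁻¹·m⁻²·s²·A.
  Combining: m⁻¹·s·V·kat·Wb⁻¹·cd⁻¹ = m⁻¹ · s · (kg·m²·s⁻³·A⁻¹) · (s⁻¹·mol) · (kg⁻¹·m⁻²·s²·A) · cd⁻¹ = m⁻¹·s⁻¹·mol·cd⁻¹.
Both reduce to m⁻¹·s⁻¹·mol·cd⁻¹.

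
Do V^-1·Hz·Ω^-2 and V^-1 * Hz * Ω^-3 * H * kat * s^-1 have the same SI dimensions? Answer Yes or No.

No

Left side:
  V = W/A (potential = power per current),
      = kg·m²·s⁻³·A⁻¹.
  So V⁻¹ = kg⁻¹·m⁻²·s³·A.
  Hz = 1/s = s⁻¹ (frequency is cycles per second).
  Ω = V/A (resistance = voltage per current),
      = kg·m²·s⁻³·A⁻².
  So Ω⁻² = kg⁻²·m⁻⁴·s⁶·A⁴.
  Combining: V⁻¹·Hz·Ω⁻² = (kg⁻¹·m⁻²·s³·A) · s⁻¹ · (kg⁻²·m⁻⁴·s⁶·A⁴) = kg⁻³·m⁻⁶·s⁸·A⁵.
Right side:
  V = kg·m²·s⁻³·A⁻¹.
  So V⁻¹ = kg⁻¹·m⁻²·s³·A.
  Hz = s⁻¹.
  Ω = kg·m²·s⁻³·A⁻².
  So Ω⁻³ = kg⁻³·m⁻⁶·s⁹·A⁶.
  H = kg·m²·s⁻²·A⁻².
  kat = s⁻¹·mol.
  Combining: V⁻¹·Hz·Ω⁻³·H·kat·s⁻¹ = (kg⁻¹·m⁻²·s³·A) · s⁻¹ · (kg⁻³·m⁻⁶·s⁹·A⁶) · (kg·m²·s⁻²·A⁻²) · (s⁻¹·mol) · s⁻¹ = kg⁻³·m⁻⁶·s⁷·A⁵·mol.
Left is kg⁻³·m⁻⁶·s⁸·A⁵; right is kg⁻³·m⁻⁶·s⁷·A⁵·mol — different.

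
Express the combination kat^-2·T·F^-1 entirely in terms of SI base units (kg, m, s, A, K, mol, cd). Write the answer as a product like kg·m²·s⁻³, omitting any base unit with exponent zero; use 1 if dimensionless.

kg²·m²·s⁻⁴·A⁻³·mol⁻²

kat = mol/s = s⁻¹·mol (catalytic activity).
So kat⁻² = s²·mol⁻².
T = Wb/m² (flux density = flux per area),
    = kg·s⁻²·A⁻¹.
F = C/V (capacitance = charge per voltage),
    = A·s/(kg·m²·s⁻³·A⁻¹) (substituting C and V),
    = kg⁻¹·m⁻²·s⁴·A².
So F⁻¹ = kg·m²·s⁻⁴·A⁻².
Combining: kat⁻²·T·F⁻¹ = (s²·mol⁻²) · (kg·s⁻²·A⁻¹) · (kg·m²·s⁻⁴·A⁻²) = kg²·m²·s⁻⁴·A⁻³·mol⁻².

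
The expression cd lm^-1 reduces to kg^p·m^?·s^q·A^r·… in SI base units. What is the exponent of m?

lm = cd·sr = cd (luminous flux; sr is dimensionless).
So lm⁻¹ = cd⁻¹.
Combining: cd·lm⁻¹ = cd · cd⁻¹ = 1.
The exponent of m is 0.

0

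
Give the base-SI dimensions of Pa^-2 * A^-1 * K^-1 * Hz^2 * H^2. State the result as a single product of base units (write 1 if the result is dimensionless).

Pa = N/m² (pressure = force per area),
    = kg·m⁻¹·s⁻².
So Pa⁻² = kg⁻²·m²·s⁴.
Hz = 1/s = s⁻¹ (frequency is cycles per second).
So Hz² = s⁻².
H = Wb/A (inductance = flux per current),
    = kg·m²·s⁻²·A⁻².
So H² = kg²·m⁴·s⁻⁴·A⁻⁴.
Combining: Pa⁻²·A⁻¹·K⁻¹·Hz²·H² = (kg⁻²·m²·s⁴) · A⁻¹ · K⁻¹ · s⁻² · (kg²·m⁴·s⁻⁴·A⁻⁴) = m⁶·s⁻²·A⁻⁵·K⁻¹.

m⁶·s⁻²·A⁻⁵·K⁻¹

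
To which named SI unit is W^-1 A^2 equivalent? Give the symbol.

W = kg·m²·s⁻³.
So W⁻¹ = kg⁻¹·m⁻²·s³.
Combining: W⁻¹·A² = (kg⁻¹·m⁻²·s³) · A² = kg⁻¹·m⁻²·s³·A².
kg⁻¹·m⁻²·s³·A² is the base-SI form of the siemens.

S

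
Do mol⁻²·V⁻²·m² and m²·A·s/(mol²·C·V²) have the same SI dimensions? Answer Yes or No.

Left side:
  V = W/A (potential = power per current),
      = kg·m²·s⁻³·A⁻¹.
  So V⁻² = kg⁻²·m⁻⁴·s⁶·A².
  Combining: mol⁻²·V⁻²·m² = mol⁻² · (kg⁻²·m⁻⁴·s⁶·A²) · m² = kg⁻²·m⁻²·s⁶·A²·mol⁻².
Right side:
  C = A·s = s·A (charge = current × time).
  So C⁻¹ = s⁻¹·A⁻¹.
  V = W/A (potential = power per current),
      = kg·m²·s⁻³·A⁻¹.
  So V⁻² = kg⁻²·m⁻⁴·s⁶·A².
  Combining: m²·mol⁻²·C⁻¹·A·V⁻²·s = m² · mol⁻² · (s⁻¹·A⁻¹) · A · (kg⁻²·m⁻⁴·s⁶·A²) · s = kg⁻²·m⁻²·s⁶·A²·mol⁻².
Both reduce to kg⁻²·m⁻²·s⁶·A²·mol⁻².

Yes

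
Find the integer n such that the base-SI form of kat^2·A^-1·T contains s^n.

-4

kat = mol/s = s⁻¹·mol (catalytic activity).
So kat² = s⁻²·mol².
T = Wb/m² (flux density = flux per area),
    = kg·s⁻²·A⁻¹.
Combining: kat²·A⁻¹·T = (s⁻²·mol²) · A⁻¹ · (kg·s⁻²·A⁻¹) = kg·s⁻⁴·A⁻²·mol².
The exponent of s is -4.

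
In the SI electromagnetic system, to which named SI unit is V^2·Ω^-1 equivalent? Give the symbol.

W

V = W/A (potential = power per current),
    = kg·m²·s⁻³·A⁻¹.
So V² = kg²·m⁴·s⁻⁶·A⁻².
Ω = V/A (resistance = voltage per current),
    = kg·m²·s⁻³·A⁻².
So Ω⁻¹ = kg⁻¹·m⁻²·s³·A².
Combining: V²·Ω⁻¹ = (kg²·m⁴·s⁻⁶·A⁻²) · (kg⁻¹·m⁻²·s³·A²) = kg·m²·s⁻³.
kg·m²·s⁻³ is the base-SI form of the watt.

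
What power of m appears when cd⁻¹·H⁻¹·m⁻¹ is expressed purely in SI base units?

H = Wb/A (inductance = flux per current),
    = kg·m²·s⁻²·A⁻².
So H⁻¹ = kg⁻¹·m⁻²·s²·A².
Combining: cd⁻¹·H⁻¹·m⁻¹ = cd⁻¹ · (kg⁻¹·m⁻²·s²·A²) · m⁻¹ = kg⁻¹·m⁻³·s²·A²·cd⁻¹.
The exponent of m is -3.

-3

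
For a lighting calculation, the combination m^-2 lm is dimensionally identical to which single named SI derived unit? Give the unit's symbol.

lx

lm = cd·sr = cd (luminous flux; sr is dimensionless).
Combining: m⁻²·lm = m⁻² · cd = m⁻²·cd.
m⁻²·cd is the base-SI form of the lux.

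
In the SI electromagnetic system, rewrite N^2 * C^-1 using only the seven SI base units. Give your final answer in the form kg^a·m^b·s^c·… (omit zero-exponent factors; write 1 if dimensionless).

kg²·m²·s⁻⁵·A⁻¹

N = kg·m·s⁻².
So N² = kg²·m²·s⁻⁴.
C = s·A.
So C⁻¹ = s⁻¹·A⁻¹.
Combining: N²·C⁻¹ = (kg²·m²·s⁻⁴) · (s⁻¹·A⁻¹) = kg²·m²·s⁻⁵·A⁻¹.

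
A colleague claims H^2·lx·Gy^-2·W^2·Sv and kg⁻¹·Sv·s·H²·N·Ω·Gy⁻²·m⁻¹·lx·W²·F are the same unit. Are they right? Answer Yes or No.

Left side:
  H = kg·m²·s⁻²·A⁻².
  So H² = kg²·m⁴·s⁻⁴·A⁻⁴.
  lx = m⁻²·cd.
  Gy = m²·s⁻².
  So Gy⁻² = m⁻⁴·s⁴.
  W = kg·m²·s⁻³.
  So W² = kg²·m⁴·s⁻⁶.
  Sv = m²·s⁻².
  Combining: H²·lx·Gy⁻²·W²·Sv = (kg²·m⁴·s⁻⁴·A⁻⁴) · (m⁻²·cd) · (m⁻⁴·s⁴) · (kg²·m⁴·s⁻⁶) · (m²·s⁻²) = kg⁴·m⁴·s⁻⁸·A⁻⁴·cd.
Right side:
  Sv = J/kg (equivalent dose = energy per mass),
      = m²·s⁻².
  H = Wb/A (inductance = flux per current),
      = kg·m²·s⁻²·A⁻².
  So H² = kg²·m⁴·s⁻⁴·A⁻⁴.
  N = kg·m/s² = kg·m·s⁻² (force = mass × acceleration).
  Ω = V/A (resistance = voltage per current),
      = kg·m²·s⁻³·A⁻².
  Gy = J/kg (absorbed dose = energy per mass),
      = m²·s⁻².
  So Gy⁻² = m⁻⁴·s⁴.
  lx = lm/m² (illuminance = luminous flux per area),
      = m⁻²·cd.
  W = J/s (power = energy per time),
      = kg·m²·s⁻³.
  So W² = kg²·m⁴·s⁻⁶.
  F = C/V (capacitance = charge per voltage),
      = A·s/(kg·m²·s⁻³·A⁻¹) (substituting C and V),
      = kg⁻¹·m⁻²·s⁴·A².
  Combining: kg⁻¹·Sv·s·H²·N·Ω·Gy⁻²·m⁻¹·lx·W²·F = kg⁻¹ · (m²·s⁻²) · s · (kg²·m⁴·s⁻⁴·A⁻⁴) · (kg·m·s⁻²) · (kg·m²·s⁻³·A⁻²) · (m⁻⁴·s⁴) · m⁻¹ · (m⁻²·cd) · (kg²·m⁴·s⁻⁶) · (kg⁻¹·m⁻²·s⁴·A²) = kg⁴·m⁴·s⁻⁸·A⁻⁴·cd.
Both reduce to kg⁴·m⁴·s⁻⁸·A⁻⁴·cd.

Yes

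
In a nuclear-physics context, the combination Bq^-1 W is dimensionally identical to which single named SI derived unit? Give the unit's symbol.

J

Bq = s⁻¹.
So Bq⁻¹ = s.
W = kg·m²·s⁻³.
Combining: Bq⁻¹·W = s · (kg·m²·s⁻³) = kg·m²·s⁻².
kg·m²·s⁻² is the base-SI form of the joule.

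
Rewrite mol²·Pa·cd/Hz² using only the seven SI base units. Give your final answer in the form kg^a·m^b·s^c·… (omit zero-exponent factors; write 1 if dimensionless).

kg·m⁻¹·mol²·cd

Pa = kg·m⁻¹·s⁻².
Hz = s⁻¹.
So Hz⁻² = s².
Combining: mol²·Pa·Hz⁻²·cd = mol² · (kg·m⁻¹·s⁻²) · s² · cd = kg·m⁻¹·mol²·cd.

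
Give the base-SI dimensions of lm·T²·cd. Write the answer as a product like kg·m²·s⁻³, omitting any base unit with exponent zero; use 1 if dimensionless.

kg²·s⁻⁴·A⁻²·cd²

lm = cd·sr = cd (luminous flux; sr is dimensionless).
T = Wb/m² (flux density = flux per area),
    = kg·s⁻²·A⁻¹.
So T² = kg²·s⁻⁴·A⁻².
Combining: lm·T²·cd = cd · (kg²·s⁻⁴·A⁻²) · cd = kg²·s⁻⁴·A⁻²·cd².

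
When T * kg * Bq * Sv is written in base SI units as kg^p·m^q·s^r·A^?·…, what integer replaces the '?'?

T = Wb/m² (flux density = flux per area),
    = kg·s⁻²·A⁻¹.
Bq = 1/s = s⁻¹ (activity is decays per second).
Sv = J/kg (equivalent dose = energy per mass),
    = m²·s⁻².
Combining: T·kg·Bq·Sv = (kg·s⁻²·A⁻¹) · kg · s⁻¹ · (m²·s⁻²) = kg²·m²·s⁻⁵·A⁻¹.
The exponent of A is -1.

-1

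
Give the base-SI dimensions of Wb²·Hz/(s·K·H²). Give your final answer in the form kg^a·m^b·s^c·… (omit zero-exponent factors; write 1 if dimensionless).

Wb = kg·m²·s⁻²·A⁻¹.
So Wb² = kg²·m⁴·s⁻⁴·A⁻².
H = kg·m²·s⁻²·A⁻².
So H⁻² = kg⁻²·m⁻⁴·s⁴·A⁴.
Hz = s⁻¹.
Combining: s⁻¹·Wb²·K⁻¹·H⁻²·Hz = s⁻¹ · (kg²·m⁴·s⁻⁴·A⁻²) · K⁻¹ · (kg⁻²·m⁻⁴·s⁴·A⁴) · s⁻¹ = s⁻²·A²·K⁻¹.

s⁻²·A²·K⁻¹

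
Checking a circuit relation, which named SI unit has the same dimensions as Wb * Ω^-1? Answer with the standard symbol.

C

Wb = V·s (flux: a volt is a weber per second),
    = kg·m²·s⁻²·A⁻¹.
Ω = V/A (resistance = voltage per current),
    = kg·m²·s⁻³·A⁻².
So Ω⁻¹ = kg⁻¹·m⁻²·s³·A².
Combining: Wb·Ω⁻¹ = (kg·m²·s⁻²·A⁻¹) · (kg⁻¹·m⁻²·s³·A²) = s·A.
s·A is the base-SI form of the coulomb.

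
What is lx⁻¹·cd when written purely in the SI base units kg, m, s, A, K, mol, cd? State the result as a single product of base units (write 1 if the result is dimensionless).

lx = lm/m² (illuminance = luminous flux per area),
    = m⁻²·cd.
So lx⁻¹ = m²·cd⁻¹.
Combining: lx⁻¹·cd = (m²·cd⁻¹) · cd = m².

m²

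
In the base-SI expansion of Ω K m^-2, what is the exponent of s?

Ω = V/A (resistance = voltage per current),
    = kg·m²·s⁻³·A⁻².
Combining: Ω·K·m⁻² = (kg·m²·s⁻³·A⁻²) · K · m⁻² = kg·s⁻³·A⁻²·K.
The exponent of s is -3.

-3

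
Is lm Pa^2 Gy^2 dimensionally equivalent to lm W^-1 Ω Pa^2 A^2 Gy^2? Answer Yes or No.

Left side:
  lm = cd.
  Pa = kg·m⁻¹·s⁻².
  So Pa² = kg²·m⁻²·s⁻⁴.
  Gy = m²·s⁻².
  So Gy² = m⁴·s⁻⁴.
  Combining: lm·Pa²·Gy² = cd · (kg²·m⁻²·s⁻⁴) · (m⁴·s⁻⁴) = kg²·m²·s⁻⁸·cd.
Right side:
  lm = cd·sr = cd (luminous flux; sr is dimensionless).
  W = J/s (power = energy per time),
      = kg·m²·s⁻³.
  So W⁻¹ = kg⁻¹·m⁻²·s³.
  Ω = V/A (resistance = voltage per current),
      = kg·m²·s⁻³·A⁻².
  Pa = N/m² (pressure = force per area),
      = kg·m⁻¹·s⁻².
  So Pa² = kg²·m⁻²·s⁻⁴.
  Gy = J/kg (absorbed dose = energy per mass),
      = m²·s⁻².
  So Gy² = m⁴·s⁻⁴.
  Combining: lm·W⁻¹·Ω·Pa²·A²·Gy² = cd · (kg⁻¹·m⁻²·s³) · (kg·m²·s⁻³·A⁻²) · (kg²·m⁻²·s⁻⁴) · A² · (m⁴·s⁻⁴) = kg²·m²·s⁻⁸·cd.
Both reduce to kg²·m²·s⁻⁸·cd.

Yes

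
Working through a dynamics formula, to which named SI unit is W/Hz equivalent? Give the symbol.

J

W = J/s (power = energy per time),
    = kg·m²·s⁻³.
Hz = 1/s = s⁻¹ (frequency is cycles per second).
So Hz⁻¹ = s.
Combining: W·Hz⁻¹ = (kg·m²·s⁻³) · s = kg·m²·s⁻².
kg·m²·s⁻² is the base-SI form of the joule.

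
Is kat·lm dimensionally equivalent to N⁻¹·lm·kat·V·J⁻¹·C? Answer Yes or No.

Left side:
  kat = s⁻¹·mol.
  lm = cd.
  Combining: kat·lm = (s⁻¹·mol) · cd = s⁻¹·mol·cd.
Right side:
  N = kg·m/s² = kg·m·s⁻² (force = mass × acceleration).
  So N⁻¹ = kg⁻¹·m⁻¹·s².
  lm = cd·sr = cd (luminous flux; sr is dimensionless).
  kat = mol/s = s⁻¹·mol (catalytic activity).
  V = W/A (potential = power per current),
      = kg·m²·s⁻³·A⁻¹.
  J = N·m (work = force × distance),
      = kg·m²·s⁻².
  So J⁻¹ = kg⁻¹·m⁻²·s².
  C = A·s = s·A (charge = current × time).
  Combining: N⁻¹·lm·kat·V·J⁻¹·C = (kg⁻¹·m⁻¹·s²) · cd · (s⁻¹·mol) · (kg·m²·s⁻³·A⁻¹) · (kg⁻¹·m⁻²·s²) · (s·A) = kg⁻¹·m⁻¹·s·mol·cd.
Left is s⁻¹·mol·cd; right is kg⁻¹·m⁻¹·s·mol·cd — different.

No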